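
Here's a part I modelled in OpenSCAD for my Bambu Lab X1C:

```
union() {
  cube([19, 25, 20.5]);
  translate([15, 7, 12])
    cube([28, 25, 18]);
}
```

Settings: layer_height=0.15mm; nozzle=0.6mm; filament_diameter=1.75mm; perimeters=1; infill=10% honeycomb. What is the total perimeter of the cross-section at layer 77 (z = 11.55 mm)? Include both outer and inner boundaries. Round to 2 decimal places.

At z = 11.55 mm: the cube is present — its section is the full 19×25 rectangle (perimeter 88.00 mm); the cube at (15, 7) does not reach this height (z outside [12, 30]); Taking the union: only the 19×25 cube is present, so the union is just that shape — boundary = 88.00 mm. Overall, the cross-section is a single solid region. Total boundary length (outer) = 88.00 mm.

88.00 mm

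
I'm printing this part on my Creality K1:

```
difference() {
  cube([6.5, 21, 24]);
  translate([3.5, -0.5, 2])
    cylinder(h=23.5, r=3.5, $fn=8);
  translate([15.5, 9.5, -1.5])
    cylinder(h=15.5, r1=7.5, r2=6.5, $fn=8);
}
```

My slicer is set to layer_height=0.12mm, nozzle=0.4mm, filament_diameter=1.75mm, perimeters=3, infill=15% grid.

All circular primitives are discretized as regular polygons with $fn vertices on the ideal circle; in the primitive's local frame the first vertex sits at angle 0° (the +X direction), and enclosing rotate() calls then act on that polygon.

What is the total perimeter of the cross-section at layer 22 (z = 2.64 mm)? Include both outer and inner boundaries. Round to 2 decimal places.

At z = 2.64 mm: the cube is present — its section is the full 6.5×21 rectangle (perimeter 55.00 mm); the r=3.5 cylinder at (3.5, -0.5) contributes a regular 8-gon of circumradius 3.5 (perimeter = 2·8·3.500·sin(180°/8) = 21.43 mm); the cone at (15.5, 9.5) contributes a regular 8-gon of circumradius 7.233 (interpolated between r1=7.5 and r2=6.5 at t=0.267) (perimeter = 2·8·7.233·sin(180°/8) = 44.29 mm); Taking the first minus the rest: starting from the 6.5×21 cube, the r=3.5 cylinder at (3.5, -0.5) partially overlaps it — only the 13.82 mm² overlap (of its 34.65 mm²) is removed, clipping the outline; the cone at (15.5, 9.5) misses the remaining region (no effect) — boundary = 56.87 mm. Overall, the cross-section is a single solid region. Total boundary length (outer) = 56.87 mm.

56.87 mm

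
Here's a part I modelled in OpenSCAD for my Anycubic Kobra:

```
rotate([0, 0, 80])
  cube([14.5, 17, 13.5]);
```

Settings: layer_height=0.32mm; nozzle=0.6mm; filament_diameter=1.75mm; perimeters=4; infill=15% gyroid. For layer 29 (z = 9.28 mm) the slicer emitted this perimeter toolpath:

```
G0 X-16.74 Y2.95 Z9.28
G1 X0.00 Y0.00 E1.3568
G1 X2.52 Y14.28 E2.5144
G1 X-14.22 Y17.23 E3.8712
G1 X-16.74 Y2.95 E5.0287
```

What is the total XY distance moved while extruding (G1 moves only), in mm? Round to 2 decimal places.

Sum the Euclidean lengths of each G1 segment: total = 63.00 mm.

63.00 mm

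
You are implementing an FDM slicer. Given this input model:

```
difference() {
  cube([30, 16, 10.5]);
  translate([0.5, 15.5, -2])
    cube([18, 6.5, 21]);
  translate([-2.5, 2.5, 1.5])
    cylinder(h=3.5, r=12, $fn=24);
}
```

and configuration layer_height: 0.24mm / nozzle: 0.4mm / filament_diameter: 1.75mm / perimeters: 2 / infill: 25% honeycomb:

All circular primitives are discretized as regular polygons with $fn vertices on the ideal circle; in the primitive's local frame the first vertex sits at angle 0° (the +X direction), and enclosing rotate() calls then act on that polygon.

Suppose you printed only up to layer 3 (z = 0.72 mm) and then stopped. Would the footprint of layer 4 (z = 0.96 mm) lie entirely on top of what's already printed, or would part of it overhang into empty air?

entirely on top

Compare the two slices. At z = 0.72: the cube (footprint 30×16) is included at this height (area 480.00 mm²); the cube at (0.5, 15.5) (footprint 18×6.5) is included at this height (area 117.00 mm²); the cylinder at (-2.5, 2.5) does not reach this height (z outside [1.5, 5]); Subtracting the remaining from the first: starting from the 30×16 cube (480.00 mm²), the 18×6.5 cube at (0.5, 15.5) partially overlaps it — only the 9.00 mm² overlap (of its 117.00 mm²) is removed, clipping the outline — area = 471.00 mm². At z = 0.96: the 30×16 cube contributes its full rectangle (area 480.00 mm²); the cube at (0.5, 15.5) (footprint 18×6.5) is included at this height (area 117.00 mm²); the cylinder at (-2.5, 2.5) is not intersected at this z (z outside [1.5, 5]); After the difference (first − rest): starting from the 30×16 cube (480.00 mm²), the 18×6.5 cube at (0.5, 15.5) partially overlaps it — only the 9.00 mm² overlap (of its 117.00 mm²) is removed, clipping the outline — area = 471.00 mm². Checking containment: the cross-section at z = 0.96 is a subset of the cross-section at z = 0.72.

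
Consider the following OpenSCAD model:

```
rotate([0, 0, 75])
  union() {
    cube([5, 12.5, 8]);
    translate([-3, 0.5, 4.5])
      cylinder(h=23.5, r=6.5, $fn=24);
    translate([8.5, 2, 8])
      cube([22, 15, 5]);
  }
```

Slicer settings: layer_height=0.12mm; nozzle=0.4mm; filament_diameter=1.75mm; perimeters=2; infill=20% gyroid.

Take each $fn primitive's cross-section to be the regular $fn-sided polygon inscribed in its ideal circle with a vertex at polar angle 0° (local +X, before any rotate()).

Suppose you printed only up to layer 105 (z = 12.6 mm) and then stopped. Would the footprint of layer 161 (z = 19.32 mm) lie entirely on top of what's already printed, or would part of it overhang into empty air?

entirely on top

Compare the two slices. At z = 12.6: the cube does not reach this height (z outside [0, 8]); the r=6.5 cylinder at (-3, 0.5) contributes a regular 24-gon of circumradius 6.5 (area = (24/2)·6.500²·sin(360°/24) = 131.22 mm²); the 22×15 cube at (8.5, 2) contributes its full rectangle (area 330.00 mm²); Combining (union): the 2 present regions are separate (no shared area or edge), so areas and boundary lengths simply add and each stays a separate island — area = 461.22 mm²; (rotated 75° about Z; rotation is an isometry so areas/perimeters/island counts are preserved). At z = 19.32: the cube does not reach this height (z outside [0, 8]); the cylinder at (-3, 0.5): section is a regular 24-gon, circumradius r=6.5 (area = (24/2)·6.500²·sin(360°/24) = 131.22 mm²); the cube at (8.5, 2) is not intersected at this z (z outside [8, 13]); Combining (union): only the r=6.5 cylinder at (-3, 0.5) is present, so the union is just that shape — area = 131.22 mm²; (whole slice rotated 75° about Z — lengths, areas and connectivity unchanged). Checking containment: the cross-section at z = 19.32 is a subset of the cross-section at z = 12.6.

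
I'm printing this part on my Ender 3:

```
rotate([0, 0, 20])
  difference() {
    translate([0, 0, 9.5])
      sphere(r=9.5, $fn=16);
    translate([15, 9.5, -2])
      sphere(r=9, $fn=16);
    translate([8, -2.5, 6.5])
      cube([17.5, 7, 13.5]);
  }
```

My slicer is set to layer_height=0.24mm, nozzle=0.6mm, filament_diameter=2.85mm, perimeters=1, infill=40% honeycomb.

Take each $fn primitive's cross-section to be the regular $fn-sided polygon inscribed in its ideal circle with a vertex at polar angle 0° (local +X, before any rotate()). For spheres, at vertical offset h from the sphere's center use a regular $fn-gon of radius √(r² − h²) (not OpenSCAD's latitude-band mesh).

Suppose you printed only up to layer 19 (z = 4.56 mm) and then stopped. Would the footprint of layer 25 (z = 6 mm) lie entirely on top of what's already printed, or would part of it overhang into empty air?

Compare the two slices. At z = 4.56: the sphere: section is a regular 16-gon, circumradius = √(r²−h²) = √(9.5²−4.94²) = 8.115 (area = (16/2)·8.115²·sin(360°/16) = 201.59 mm²); the sphere at (15, 9.5): section is a regular 16-gon, circumradius = √(r²−h²) = √(9²−6.56²) = 6.162 (area = (16/2)·6.162²·sin(360°/16) = 116.23 mm²); the cube at (8, -2.5) is not intersected at this z (z outside [6.5, 20]); Subtracting the remaining from the first: starting from the r=9.5 sphere (201.59 mm²), the r=9 sphere at (15, 9.5) misses the remaining region (no effect) — area = 201.59 mm²; (rotated 20° about Z; rotation is an isometry so areas/perimeters/island counts are preserved). At z = 6: the r=9.5 sphere contributes a regular 16-gon of circumradius √(9.5²−3.5²) = 8.832 (area = (16/2)·8.832²·sin(360°/16) = 238.79 mm²); the r=9 sphere at (15, 9.5) contributes a regular 16-gon of circumradius √(9²−8²) = 4.123 (area = (16/2)·4.123²·sin(360°/16) = 52.04 mm²); the cube at (8, -2.5) is absent (z outside [6.5, 20]); After the difference (first − rest): starting from the r=9.5 sphere (238.79 mm²), the r=9 sphere at (15, 9.5) misses the remaining region (no effect) — area = 238.79 mm²; (rotated 20° about Z; rotation is an isometry so areas/perimeters/island counts are preserved). Checking containment: at z = 6 the cross-section extends beyond the z = 4.56 cross-section by about 37.21 mm².

part overhangs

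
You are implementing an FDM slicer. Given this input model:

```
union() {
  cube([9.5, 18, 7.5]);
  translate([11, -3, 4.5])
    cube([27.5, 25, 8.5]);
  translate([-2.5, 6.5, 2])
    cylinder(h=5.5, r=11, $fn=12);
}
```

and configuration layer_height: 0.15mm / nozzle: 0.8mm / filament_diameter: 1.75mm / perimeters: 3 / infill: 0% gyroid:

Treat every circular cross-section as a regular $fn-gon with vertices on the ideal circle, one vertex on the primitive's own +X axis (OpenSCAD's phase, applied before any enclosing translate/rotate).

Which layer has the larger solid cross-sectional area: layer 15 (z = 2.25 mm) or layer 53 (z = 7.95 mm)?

Layer 15 (z = 2.25): the cube is present — its section is the full 9.5×18 rectangle (area 171.00 mm²); the cube at (11, -3) does not reach this height (z outside [4.5, 13]); the r=11 cylinder at (-2.5, 6.5) contributes a regular 12-gon of circumradius 11 (area = (12/2)·11.000²·sin(360°/12) = 363.00 mm²); Taking the union: the regions partially overlap — summed areas 534.00 mm² minus the doubly-counted overlap 113.31 mm² gives 420.69 mm² — area = 420.69 mm². So its area = 420.69 mm². Layer 53 (z = 7.95): the cube does not reach this height (z outside [0, 7.5]); the cube at (11, -3) (footprint 27.5×25) is included at this height (area 687.50 mm²); the cylinder at (-2.5, 6.5) does not reach this height (z outside [2, 7.5]); Combining (union): only the 27.5×25 cube at (11, -3) is present, so the union is just that shape — area = 687.50 mm². So its area = 687.50 mm². Layer 53 is larger (687.50 vs 420.69 mm²).

layer 53 (z = 7.95 mm)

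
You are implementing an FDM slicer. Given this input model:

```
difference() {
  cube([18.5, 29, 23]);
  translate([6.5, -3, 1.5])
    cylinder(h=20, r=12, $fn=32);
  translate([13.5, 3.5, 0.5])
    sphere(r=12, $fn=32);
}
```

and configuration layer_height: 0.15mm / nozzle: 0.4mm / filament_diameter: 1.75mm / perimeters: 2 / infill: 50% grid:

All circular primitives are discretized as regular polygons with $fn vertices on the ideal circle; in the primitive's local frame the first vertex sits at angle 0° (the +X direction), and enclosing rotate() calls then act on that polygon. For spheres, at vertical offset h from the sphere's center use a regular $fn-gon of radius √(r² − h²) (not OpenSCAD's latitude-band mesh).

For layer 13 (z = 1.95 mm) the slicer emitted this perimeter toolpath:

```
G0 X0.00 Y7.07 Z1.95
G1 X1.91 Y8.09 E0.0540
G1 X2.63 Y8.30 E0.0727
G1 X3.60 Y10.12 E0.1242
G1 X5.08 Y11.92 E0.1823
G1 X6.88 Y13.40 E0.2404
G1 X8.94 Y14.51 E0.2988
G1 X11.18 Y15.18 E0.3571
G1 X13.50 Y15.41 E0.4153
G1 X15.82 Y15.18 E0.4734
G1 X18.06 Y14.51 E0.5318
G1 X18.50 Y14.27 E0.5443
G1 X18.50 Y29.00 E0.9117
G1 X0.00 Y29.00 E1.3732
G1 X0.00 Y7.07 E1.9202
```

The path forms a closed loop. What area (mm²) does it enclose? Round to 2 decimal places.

295.54 mm²

Apply the shoelace formula to the sequence of (X, Y) vertices; enclosed area = 295.54 mm².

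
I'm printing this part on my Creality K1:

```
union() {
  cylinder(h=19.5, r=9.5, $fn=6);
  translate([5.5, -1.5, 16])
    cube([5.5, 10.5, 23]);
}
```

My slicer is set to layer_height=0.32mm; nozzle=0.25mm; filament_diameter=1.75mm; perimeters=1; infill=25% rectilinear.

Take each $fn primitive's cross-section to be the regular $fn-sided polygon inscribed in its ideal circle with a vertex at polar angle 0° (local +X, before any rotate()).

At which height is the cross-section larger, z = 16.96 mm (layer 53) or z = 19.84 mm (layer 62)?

layer 53 (z = 16.96 mm)

Layer 53 (z = 16.96): the r=9.5 cylinder contributes a regular 6-gon of circumradius 9.5 (area = (6/2)·9.500²·sin(360°/6) = 234.48 mm²); the 5.5×10.5 cube at (5.5, -1.5) contributes its full rectangle (area 57.75 mm²); Taking the union: the regions partially overlap — summed areas 292.23 mm² minus the doubly-counted overlap 19.21 mm² gives 273.02 mm² — area = 273.02 mm². So its area = 273.02 mm². Layer 62 (z = 19.84): the cylinder does not reach this height (z outside [0, 19.5]); the cube at (5.5, -1.5) (footprint 5.5×10.5) is included at this height (area 57.75 mm²); Merging all regions: only the 5.5×10.5 cube at (5.5, -1.5) is present, so the union is just that shape — area = 57.75 mm². So its area = 57.75 mm². Layer 53 is larger (273.02 vs 57.75 mm²).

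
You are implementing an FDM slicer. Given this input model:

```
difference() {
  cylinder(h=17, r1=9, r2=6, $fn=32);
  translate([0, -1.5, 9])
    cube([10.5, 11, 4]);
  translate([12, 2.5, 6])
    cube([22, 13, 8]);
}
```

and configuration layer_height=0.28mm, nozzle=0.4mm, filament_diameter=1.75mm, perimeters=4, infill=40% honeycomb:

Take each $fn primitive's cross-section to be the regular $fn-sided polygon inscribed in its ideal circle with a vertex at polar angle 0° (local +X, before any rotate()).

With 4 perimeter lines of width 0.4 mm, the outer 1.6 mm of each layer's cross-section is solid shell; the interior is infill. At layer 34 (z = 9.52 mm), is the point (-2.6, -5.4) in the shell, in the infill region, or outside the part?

At z = 9.52 mm: the cone (r1=9→r2=6) has section circumradius 7.320 here — a regular 32-gon; the 10.5×11 cube at (0, -1.5) contributes its full rectangle; the cube at (12, 2.5) is present — its section is the full 22×13 rectangle; Subtracting the remaining from the first: starting from the cone, the 10.5×11 cube at (0, -1.5) partially overlaps it — only the 52.68 mm² overlap (of its 115.50 mm²) is removed, clipping the outline; the 22×13 cube at (12, 2.5) misses the remaining region (no effect) — 1 connected region. Overall, the cross-section is a single solid region. The nearest boundary edge runs (-2.80, -6.76)→(-4.07, -6.09); distance from the point to it = 1.30 mm. The point is inside the cross-section, 1.30 mm from the nearest boundary — within the 1.6 mm shell band (4 × 0.4).

shell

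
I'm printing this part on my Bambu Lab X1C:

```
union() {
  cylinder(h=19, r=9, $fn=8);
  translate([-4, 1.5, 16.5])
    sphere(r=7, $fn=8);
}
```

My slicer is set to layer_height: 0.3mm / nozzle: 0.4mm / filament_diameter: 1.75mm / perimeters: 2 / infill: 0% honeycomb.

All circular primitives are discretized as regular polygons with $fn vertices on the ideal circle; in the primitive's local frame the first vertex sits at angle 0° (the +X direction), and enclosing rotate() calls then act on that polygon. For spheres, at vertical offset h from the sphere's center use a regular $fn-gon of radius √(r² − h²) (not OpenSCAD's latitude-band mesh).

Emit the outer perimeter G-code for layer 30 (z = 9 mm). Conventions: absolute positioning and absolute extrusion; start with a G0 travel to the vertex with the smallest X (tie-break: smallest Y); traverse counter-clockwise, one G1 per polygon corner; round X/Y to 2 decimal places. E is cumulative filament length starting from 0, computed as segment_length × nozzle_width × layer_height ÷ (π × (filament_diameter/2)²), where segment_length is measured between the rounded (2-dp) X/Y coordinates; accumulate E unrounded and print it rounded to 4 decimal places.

At z = 9 mm: the cylinder: section is a regular 8-gon, circumradius r=9; the sphere at (-4, 1.5) does not reach this height (|z−center|=7.500 > r=7); Merging all regions: only the r=9 cylinder is present, so the union is just that shape — 1 connected region. The outline is a single polygon with 8 vertices. Extrusion per mm of travel: 0.4 × 0.3 / (π × 0.875²) = 0.049890. Accumulating E over each segment gives final E = 2.7484.

G0 X-9.00 Y0.00 Z9.00
G1 X-6.36 Y-6.36 E0.3436
G1 X0.00 Y-9.00 E0.6871
G1 X6.36 Y-6.36 E1.0307
G1 X9.00 Y0.00 E1.3742
G1 X6.36 Y6.36 E1.7178
G1 X0.00 Y9.00 E2.0613
G1 X-6.36 Y6.36 E2.4049
G1 X-9.00 Y0.00 E2.7484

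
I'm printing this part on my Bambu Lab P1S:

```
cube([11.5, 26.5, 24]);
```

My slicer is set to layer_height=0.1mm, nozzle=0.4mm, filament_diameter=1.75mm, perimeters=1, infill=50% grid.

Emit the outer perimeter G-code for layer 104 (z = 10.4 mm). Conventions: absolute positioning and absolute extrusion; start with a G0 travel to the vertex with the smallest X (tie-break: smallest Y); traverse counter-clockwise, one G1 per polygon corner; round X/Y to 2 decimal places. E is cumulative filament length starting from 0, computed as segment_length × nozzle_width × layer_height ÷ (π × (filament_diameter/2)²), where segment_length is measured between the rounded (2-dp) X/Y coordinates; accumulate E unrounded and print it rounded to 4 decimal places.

At z = 10.4 mm: the cube is present — its section is the full 11.5×26.5 rectangle. The outline is a single polygon with 4 vertices. Extrusion per mm of travel: 0.4 × 0.1 / (π × 0.875²) = 0.016630. Accumulating E over each segment gives final E = 1.2639.

G0 X0.00 Y0.00 Z10.40
G1 X11.50 Y0.00 E0.1912
G1 X11.50 Y26.50 E0.6319
G1 X0.00 Y26.50 E0.8232
G1 X0.00 Y0.00 E1.2639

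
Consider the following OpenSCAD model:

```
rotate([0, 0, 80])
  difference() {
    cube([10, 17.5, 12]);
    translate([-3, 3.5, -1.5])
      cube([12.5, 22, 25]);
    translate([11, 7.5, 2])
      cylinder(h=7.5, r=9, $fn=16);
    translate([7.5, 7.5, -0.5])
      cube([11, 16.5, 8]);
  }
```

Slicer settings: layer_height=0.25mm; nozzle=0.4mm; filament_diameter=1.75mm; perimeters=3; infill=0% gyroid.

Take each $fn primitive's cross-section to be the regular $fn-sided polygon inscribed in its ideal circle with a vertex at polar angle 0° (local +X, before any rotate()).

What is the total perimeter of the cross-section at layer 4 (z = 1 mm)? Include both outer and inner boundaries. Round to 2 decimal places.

At z = 1 mm: the 10×17.5 cube contributes its full rectangle (perimeter 55.00 mm); the cube at (-3, 3.5) is present — its section is the full 12.5×22 rectangle (perimeter 69.00 mm); the cylinder at (11, 7.5) is absent (z outside [2, 9.5]); the cube at (7.5, 7.5) (footprint 11×16.5) is included at this height (perimeter 55.00 mm); After the difference (first − rest): starting from the 10×17.5 cube, the 12.5×22 cube at (-3, 3.5) partially overlaps it — only the 133.00 mm² overlap (of its 275.00 mm²) is removed, clipping the outline; the 11×16.5 cube at (7.5, 7.5) partially overlaps it — only the 5.00 mm² overlap (of its 181.50 mm²) is removed, clipping the outline — boundary = 35.00 mm; (rotated 80° about Z; rotation is an isometry so areas/perimeters/island counts are preserved). Overall, the cross-section is a single solid region. Total boundary length (outer) = 35.00 mm.

35.00 mm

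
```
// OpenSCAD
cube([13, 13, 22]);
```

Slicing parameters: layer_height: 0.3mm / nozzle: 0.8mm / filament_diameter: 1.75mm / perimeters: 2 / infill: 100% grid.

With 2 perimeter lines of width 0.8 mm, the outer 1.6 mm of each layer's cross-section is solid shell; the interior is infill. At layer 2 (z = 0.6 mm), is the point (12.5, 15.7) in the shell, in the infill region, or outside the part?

At z = 0.6 mm: the 13×13 cube contributes its full rectangle. Overall, the cross-section is a single solid region. The nearest boundary edge runs (13.00, 13.00)→(0.00, 13.00); distance from the point to it = 2.70 mm. The point is not inside any of the regions above, so it lies outside the cross-section (2.70 mm from the nearest boundary).

outside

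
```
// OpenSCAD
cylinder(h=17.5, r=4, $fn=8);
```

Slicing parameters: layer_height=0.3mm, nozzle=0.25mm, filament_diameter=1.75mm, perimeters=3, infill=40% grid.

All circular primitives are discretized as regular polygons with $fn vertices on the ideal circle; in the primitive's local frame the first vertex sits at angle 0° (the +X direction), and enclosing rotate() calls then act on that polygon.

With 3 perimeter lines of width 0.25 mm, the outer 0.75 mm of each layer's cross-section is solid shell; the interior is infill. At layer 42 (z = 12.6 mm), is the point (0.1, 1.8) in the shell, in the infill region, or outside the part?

infill

At z = 12.6 mm: the cylinder: section is a regular 8-gon, circumradius r=4. Overall, the cross-section is a single solid region. The nearest boundary edge runs (2.83, 2.83)→(0.00, 4.00); distance from the point to it = 1.99 mm. The point is inside the cross-section and 1.99 mm from the nearest boundary — more than the 0.75 mm shell width (3 × 0.25), so it's in the infill interior.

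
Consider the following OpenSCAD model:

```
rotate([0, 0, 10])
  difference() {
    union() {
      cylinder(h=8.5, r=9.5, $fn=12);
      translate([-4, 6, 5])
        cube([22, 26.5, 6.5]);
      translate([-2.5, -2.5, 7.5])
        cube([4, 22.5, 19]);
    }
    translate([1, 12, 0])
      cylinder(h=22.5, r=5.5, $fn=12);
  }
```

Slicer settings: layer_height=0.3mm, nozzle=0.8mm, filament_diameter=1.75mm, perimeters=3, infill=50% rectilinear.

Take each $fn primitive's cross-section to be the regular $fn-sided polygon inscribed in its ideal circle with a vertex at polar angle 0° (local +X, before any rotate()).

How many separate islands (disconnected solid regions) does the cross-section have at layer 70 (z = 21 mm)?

2

At z = 21 mm: the cylinder is absent (z outside [0, 8.5]); the cube at (-4, 6) does not reach this height (z outside [5, 11.5]); the cube at (-2.5, -2.5) is present — its section is the full 4×22.5 rectangle; Taking the union: only the 4×22.5 cube at (-2.5, -2.5) is present, so the union is just that shape — 1 connected region; the cylinder at (1, 12): section is a regular 12-gon, circumradius r=5.5; Taking the first minus the rest: starting from the result so far, the r=5.5 cylinder at (1, 12) partially overlaps it — only the 40.24 mm² overlap (of its 90.75 mm²) is removed, clipping the outline — 2 connected regions; (whole slice rotated 10° about Z — lengths, areas and connectivity unchanged). Overall, the cross-section has 2 separate islands. Island count = 2.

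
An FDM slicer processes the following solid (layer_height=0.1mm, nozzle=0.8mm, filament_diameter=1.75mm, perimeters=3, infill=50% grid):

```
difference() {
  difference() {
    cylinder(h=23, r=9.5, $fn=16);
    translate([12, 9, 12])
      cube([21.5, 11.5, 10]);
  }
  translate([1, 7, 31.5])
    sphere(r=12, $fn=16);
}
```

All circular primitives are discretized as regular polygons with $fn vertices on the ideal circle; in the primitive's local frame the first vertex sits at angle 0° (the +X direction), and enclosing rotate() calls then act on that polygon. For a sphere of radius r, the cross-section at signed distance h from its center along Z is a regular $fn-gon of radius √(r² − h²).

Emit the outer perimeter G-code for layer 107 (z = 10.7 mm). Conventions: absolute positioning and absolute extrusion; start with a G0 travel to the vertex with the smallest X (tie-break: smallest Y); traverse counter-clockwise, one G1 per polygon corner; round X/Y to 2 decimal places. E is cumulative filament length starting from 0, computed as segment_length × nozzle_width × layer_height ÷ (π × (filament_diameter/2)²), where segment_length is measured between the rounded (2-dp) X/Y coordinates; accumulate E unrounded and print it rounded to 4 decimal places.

At z = 10.7 mm: the r=9.5 cylinder gives a regular 16-gon of circumradius 9.5 (constant along its height); the cube at (12, 9) is not intersected at this z (z outside [12, 22]); After the difference (first − rest): none of the subtracted shapes is present at this height, so the r=9.5 cylinder is unchanged — 1 connected region; the sphere at (1, 7) is absent (|z−center|=20.800 > r=12); Subtracting the remaining from the first: none of the subtracted shapes is present at this height, so the result so far is unchanged — 1 connected region. The outline is a single polygon with 16 vertices. Extrusion per mm of travel: 0.8 × 0.1 / (π × 0.875²) = 0.033260. Accumulating E over each segment gives final E = 1.9732.

G0 X-9.50 Y0.00 Z10.70
G1 X-8.78 Y-3.64 E0.1234
G1 X-6.72 Y-6.72 E0.2467
G1 X-3.64 Y-8.78 E0.3699
G1 X0.00 Y-9.50 E0.4933
G1 X3.64 Y-8.78 E0.6167
G1 X6.72 Y-6.72 E0.7400
G1 X8.78 Y-3.64 E0.8632
G1 X9.50 Y0.00 E0.9866
G1 X8.78 Y3.64 E1.1100
G1 X6.72 Y6.72 E1.2333
G1 X3.64 Y8.78 E1.3565
G1 X0.00 Y9.50 E1.4799
G1 X-3.64 Y8.78 E1.6033
G1 X-6.72 Y6.72 E1.7266
G1 X-8.78 Y3.64 E1.8498
G1 X-9.50 Y0.00 E1.9732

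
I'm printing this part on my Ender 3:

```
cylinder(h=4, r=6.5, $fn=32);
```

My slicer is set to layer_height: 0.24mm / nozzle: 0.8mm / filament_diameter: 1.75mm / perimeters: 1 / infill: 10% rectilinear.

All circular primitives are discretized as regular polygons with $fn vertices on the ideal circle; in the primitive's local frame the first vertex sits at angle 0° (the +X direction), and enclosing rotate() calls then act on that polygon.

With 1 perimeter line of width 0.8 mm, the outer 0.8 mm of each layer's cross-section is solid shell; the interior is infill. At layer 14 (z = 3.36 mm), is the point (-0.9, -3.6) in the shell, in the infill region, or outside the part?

infill

At z = 3.36 mm: the cylinder: section is a regular 32-gon, circumradius r=6.5. Overall, the cross-section is a single solid region. The nearest boundary edge runs (-2.49, -6.01)→(-1.27, -6.38); distance from the point to it = 2.76 mm. The point is inside the cross-section and 2.76 mm from the nearest boundary — more than the 0.8 mm shell width (1 × 0.8), so it's in the infill interior.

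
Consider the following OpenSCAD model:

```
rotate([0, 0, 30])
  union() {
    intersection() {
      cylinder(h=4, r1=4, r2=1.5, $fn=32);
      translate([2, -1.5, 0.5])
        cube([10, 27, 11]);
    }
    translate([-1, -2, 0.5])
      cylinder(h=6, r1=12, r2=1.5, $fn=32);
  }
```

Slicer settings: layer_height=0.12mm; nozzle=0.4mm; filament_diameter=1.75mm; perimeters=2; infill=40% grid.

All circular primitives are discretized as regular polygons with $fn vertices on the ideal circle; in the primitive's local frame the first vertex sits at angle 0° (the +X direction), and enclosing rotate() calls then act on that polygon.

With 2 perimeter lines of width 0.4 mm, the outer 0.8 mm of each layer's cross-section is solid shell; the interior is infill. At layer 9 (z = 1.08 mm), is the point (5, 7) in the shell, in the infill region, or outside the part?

At z = 1.08 mm: the cone: at t=0.270 of its height the radius interpolates to r₁+(r₂−r₁)t = 3.325, giving a regular 32-gon of that circumradius; the cube at (2, -1.5) (footprint 10×27) is included at this height; Taking the intersection: the 10×27 cube at (2, -1.5) partially overlaps the cone; clipping to the common part keeps 4.22 mm² — 1 connected region; the cone at (-1, -2) contributes a regular 32-gon of circumradius 10.985 (interpolated between r1=12 and r2=1.5 at t=0.097); Merging all regions: that combined region lies entirely inside the cone at (-1, -2), so the union is just the cone at (-1, -2) — 1 connected region; (rotated 30° about Z; rotation is an isometry so areas/perimeters/island counts are preserved). Overall, the cross-section is a single solid region. Undo the 30° rotation: the query point maps to (7.830, 3.562) in the un-rotated model frame. The nearest boundary edge runs (8.13, 4.10)→(9.15, 2.20); distance from the point to it = 0.52 mm. The point is inside the cross-section, 0.52 mm from the nearest boundary — within the 0.8 mm shell band (2 × 0.4).

shell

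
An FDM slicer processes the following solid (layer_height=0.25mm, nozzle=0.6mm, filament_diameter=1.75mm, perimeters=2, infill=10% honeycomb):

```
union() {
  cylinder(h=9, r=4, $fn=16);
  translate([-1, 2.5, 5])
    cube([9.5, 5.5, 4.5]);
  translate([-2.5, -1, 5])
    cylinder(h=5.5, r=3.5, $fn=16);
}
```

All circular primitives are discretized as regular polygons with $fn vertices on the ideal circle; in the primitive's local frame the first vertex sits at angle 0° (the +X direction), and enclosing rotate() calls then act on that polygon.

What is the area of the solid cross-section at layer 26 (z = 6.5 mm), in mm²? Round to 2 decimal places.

At z = 6.5 mm: the cylinder: section is a regular 16-gon, circumradius r=4 (area = (16/2)·4.000²·sin(360°/16) = 48.98 mm²); the cube at (-1, 2.5) (footprint 9.5×5.5) is included at this height (area 52.25 mm²); the r=3.5 cylinder at (-2.5, -1) gives a regular 16-gon of circumradius 3.5 (constant along its height) (area = (16/2)·3.500²·sin(360°/16) = 37.50 mm²); Merging all regions: the regions partially overlap — summed areas 138.74 mm² minus the doubly-counted overlap 27.88 mm² gives 110.86 mm² — area = 110.86 mm². Overall, the cross-section is a single solid region. Net area = 110.86 mm².

110.86 mm²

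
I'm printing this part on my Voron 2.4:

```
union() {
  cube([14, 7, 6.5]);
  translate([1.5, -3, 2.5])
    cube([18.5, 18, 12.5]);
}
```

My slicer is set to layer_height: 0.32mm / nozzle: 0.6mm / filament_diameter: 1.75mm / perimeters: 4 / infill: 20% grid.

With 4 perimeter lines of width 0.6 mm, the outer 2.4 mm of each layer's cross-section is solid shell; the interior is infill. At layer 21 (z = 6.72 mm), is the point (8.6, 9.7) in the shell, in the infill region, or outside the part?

infill

At z = 6.72 mm: the cube is absent (z outside [0, 6.5]); the 18.5×18 cube at (1.5, -3) contributes its full rectangle; Taking the union: only the 18.5×18 cube at (1.5, -3) is present, so the union is just that shape — 1 connected region. Overall, the cross-section is a single solid region. The nearest boundary edge runs (20.00, 15.00)→(1.50, 15.00); distance from the point to it = 5.30 mm. The point is inside the cross-section and 5.30 mm from the nearest boundary — more than the 2.4 mm shell width (4 × 0.6), so it's in the infill interior.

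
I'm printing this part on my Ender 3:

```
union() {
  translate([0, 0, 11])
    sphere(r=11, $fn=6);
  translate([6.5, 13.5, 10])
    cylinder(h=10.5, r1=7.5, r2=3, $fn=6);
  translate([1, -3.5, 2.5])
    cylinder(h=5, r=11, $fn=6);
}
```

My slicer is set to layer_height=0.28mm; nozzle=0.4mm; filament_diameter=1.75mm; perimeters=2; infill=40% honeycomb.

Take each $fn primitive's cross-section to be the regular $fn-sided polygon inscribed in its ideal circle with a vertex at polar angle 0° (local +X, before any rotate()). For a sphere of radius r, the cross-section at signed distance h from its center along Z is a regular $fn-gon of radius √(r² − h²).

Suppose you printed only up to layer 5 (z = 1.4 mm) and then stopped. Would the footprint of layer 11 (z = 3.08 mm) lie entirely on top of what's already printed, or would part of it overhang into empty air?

part overhangs

Compare the two slices. At z = 1.4: the sphere: section is a regular 6-gon, circumradius = √(r²−h²) = √(11²−9.6²) = 5.370 (area = (6/2)·5.370²·sin(360°/6) = 74.93 mm²); the cone at (6.5, 13.5) does not reach this height (z outside [10, 20.5]); the cylinder at (1, -3.5) does not reach this height (z outside [2.5, 7.5]); Combining (union): only the r=11 sphere is present, so the union is just that shape — area = 74.93 mm². At z = 3.08: the r=11 sphere contributes a regular 6-gon of circumradius √(11²−7.92²) = 7.634 (area = (6/2)·7.634²·sin(360°/6) = 151.40 mm²); the cone at (6.5, 13.5) is not intersected at this z (z outside [10, 20.5]); the r=11 cylinder at (1, -3.5) contributes a regular 6-gon of circumradius 11 (area = (6/2)·11.000²·sin(360°/6) = 314.37 mm²); Merging all regions: the regions partially overlap — summed areas 465.77 mm² minus the doubly-counted overlap 146.74 mm² gives 319.03 mm² — area = 319.03 mm². Checking containment: at z = 3.08 the cross-section extends beyond the z = 1.4 cross-section by about 244.10 mm².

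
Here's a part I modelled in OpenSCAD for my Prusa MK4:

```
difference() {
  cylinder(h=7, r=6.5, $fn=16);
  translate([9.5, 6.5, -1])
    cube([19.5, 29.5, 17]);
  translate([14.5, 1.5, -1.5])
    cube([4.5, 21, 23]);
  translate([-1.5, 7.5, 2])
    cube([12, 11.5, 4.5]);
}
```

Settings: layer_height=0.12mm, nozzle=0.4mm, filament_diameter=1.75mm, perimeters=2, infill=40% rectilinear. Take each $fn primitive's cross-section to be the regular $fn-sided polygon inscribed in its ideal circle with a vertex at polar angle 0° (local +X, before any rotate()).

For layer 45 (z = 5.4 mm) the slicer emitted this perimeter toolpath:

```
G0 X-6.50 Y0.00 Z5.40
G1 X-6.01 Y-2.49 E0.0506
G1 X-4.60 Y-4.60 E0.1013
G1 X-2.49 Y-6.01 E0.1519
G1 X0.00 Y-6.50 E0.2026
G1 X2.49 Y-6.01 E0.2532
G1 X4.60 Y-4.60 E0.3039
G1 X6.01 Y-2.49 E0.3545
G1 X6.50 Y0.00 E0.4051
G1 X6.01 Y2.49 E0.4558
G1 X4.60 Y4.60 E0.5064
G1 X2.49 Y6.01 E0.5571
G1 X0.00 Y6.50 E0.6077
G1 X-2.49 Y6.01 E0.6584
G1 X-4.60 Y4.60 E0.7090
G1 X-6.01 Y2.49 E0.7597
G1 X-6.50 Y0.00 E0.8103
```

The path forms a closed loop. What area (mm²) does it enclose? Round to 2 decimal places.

Apply the shoelace formula to the sequence of (X, Y) vertices; enclosed area = 129.51 mm².

129.51 mm²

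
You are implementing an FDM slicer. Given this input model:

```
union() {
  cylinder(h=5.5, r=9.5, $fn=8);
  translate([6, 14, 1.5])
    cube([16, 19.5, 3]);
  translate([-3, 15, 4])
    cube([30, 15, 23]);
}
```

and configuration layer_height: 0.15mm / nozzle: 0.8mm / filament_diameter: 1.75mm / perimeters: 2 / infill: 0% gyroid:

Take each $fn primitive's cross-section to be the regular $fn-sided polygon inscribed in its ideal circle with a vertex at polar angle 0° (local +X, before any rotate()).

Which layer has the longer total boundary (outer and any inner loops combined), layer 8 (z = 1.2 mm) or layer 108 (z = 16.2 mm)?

layer 108 (z = 16.2 mm)

Layer 8 (z = 1.2): the r=9.5 cylinder contributes a regular 8-gon of circumradius 9.5 (perimeter = 2·8·9.500·sin(180°/8) = 58.17 mm); the cube at (6, 14) is absent (z outside [1.5, 4.5]); the cube at (-3, 15) is not intersected at this z (z outside [4, 27]); Combining (union): only the r=9.5 cylinder is present, so the union is just that shape — boundary = 58.17 mm. So its perimeter = 58.17 mm. Layer 108 (z = 16.2): the cylinder is absent (z outside [0, 5.5]); the cube at (6, 14) does not reach this height (z outside [1.5, 4.5]); the 30×15 cube at (-3, 15) contributes its full rectangle (perimeter 90.00 mm); Taking the union: only the 30×15 cube at (-3, 15) is present, so the union is just that shape — boundary = 90.00 mm. So its perimeter = 90.00 mm. Layer 108 is larger (90.00 vs 58.17 mm).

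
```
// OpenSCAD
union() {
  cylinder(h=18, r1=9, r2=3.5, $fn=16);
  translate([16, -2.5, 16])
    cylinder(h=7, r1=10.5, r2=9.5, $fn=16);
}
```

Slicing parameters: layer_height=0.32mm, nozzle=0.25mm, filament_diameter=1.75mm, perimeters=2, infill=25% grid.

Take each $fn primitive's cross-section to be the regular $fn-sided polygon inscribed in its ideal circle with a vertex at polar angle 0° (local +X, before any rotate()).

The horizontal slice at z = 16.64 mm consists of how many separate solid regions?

At z = 16.64 mm: the cone (r1=9→r2=3.5) has section circumradius 3.916 here — a regular 16-gon; the cone at (16, -2.5) (r1=10.5→r2=9.5) has section circumradius 10.409 here — a regular 16-gon; Taking the union: the 2 present regions are separate (no shared area or edge), so areas and boundary lengths simply add and each stays a separate island — 2 connected regions. The result has 2 disconnected regions.

2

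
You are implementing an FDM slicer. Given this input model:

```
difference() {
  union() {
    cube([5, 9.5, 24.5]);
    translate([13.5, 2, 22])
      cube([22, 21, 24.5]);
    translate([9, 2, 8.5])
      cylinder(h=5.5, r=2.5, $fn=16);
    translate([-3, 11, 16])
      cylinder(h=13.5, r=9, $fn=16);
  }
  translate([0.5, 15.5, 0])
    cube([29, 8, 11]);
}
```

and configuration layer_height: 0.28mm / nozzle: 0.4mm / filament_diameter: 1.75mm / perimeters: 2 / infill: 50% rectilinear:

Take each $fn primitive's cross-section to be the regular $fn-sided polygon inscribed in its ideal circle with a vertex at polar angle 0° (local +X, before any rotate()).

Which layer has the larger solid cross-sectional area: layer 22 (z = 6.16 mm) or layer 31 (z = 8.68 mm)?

Layer 22 (z = 6.16): the cube is present — its section is the full 5×9.5 rectangle (area 47.50 mm²); the cube at (13.5, 2) is not intersected at this z (z outside [22, 46.5]); the cylinder at (9, 2) is not intersected at this z (z outside [8.5, 14]); the cylinder at (-3, 11) is not intersected at this z (z outside [16, 29.5]); Merging all regions: only the 5×9.5 cube is present, so the union is just that shape — area = 47.50 mm²; the cube at (0.5, 15.5) is present — its section is the full 29×8 rectangle (area 232.00 mm²); Subtracting the remaining from the first: starting from that combined region (47.50 mm²), the 29×8 cube at (0.5, 15.5) misses the remaining region (no effect) — area = 47.50 mm². So its area = 47.50 mm². Layer 31 (z = 8.68): the 5×9.5 cube contributes its full rectangle (area 47.50 mm²); the cube at (13.5, 2) is not intersected at this z (z outside [22, 46.5]); the r=2.5 cylinder at (9, 2) contributes a regular 16-gon of circumradius 2.5 (area = (16/2)·2.500²·sin(360°/16) = 19.13 mm²); the cylinder at (-3, 11) is absent (z outside [16, 29.5]); Taking the union: the 2 present regions are separate (no shared area or edge), so areas and boundary lengths simply add and each stays a separate island — area = 66.63 mm²; the 29×8 cube at (0.5, 15.5) contributes its full rectangle (area 232.00 mm²); Taking the first minus the rest: starting from the result so far (66.63 mm²), the 29×8 cube at (0.5, 15.5) misses the remaining region (no effect) — area = 66.63 mm². So its area = 66.63 mm². Layer 31 is larger (66.63 vs 47.50 mm²).

layer 31 (z = 8.68 mm)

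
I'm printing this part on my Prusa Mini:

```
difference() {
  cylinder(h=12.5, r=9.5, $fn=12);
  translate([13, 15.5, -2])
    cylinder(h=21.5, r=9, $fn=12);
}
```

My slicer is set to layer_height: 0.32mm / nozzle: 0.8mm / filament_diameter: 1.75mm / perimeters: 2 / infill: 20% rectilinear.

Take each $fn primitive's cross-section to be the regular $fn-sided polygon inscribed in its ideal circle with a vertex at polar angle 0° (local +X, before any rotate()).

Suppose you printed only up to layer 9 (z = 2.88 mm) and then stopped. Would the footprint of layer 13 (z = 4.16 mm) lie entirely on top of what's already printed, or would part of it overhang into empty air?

entirely on top

Compare the two slices. At z = 2.88: the r=9.5 cylinder contributes a regular 12-gon of circumradius 9.5 (area = (12/2)·9.500²·sin(360°/12) = 270.75 mm²); the r=9 cylinder at (13, 15.5) contributes a regular 12-gon of circumradius 9 (area = (12/2)·9.000²·sin(360°/12) = 243.00 mm²); Subtracting the remaining from the first: starting from the r=9.5 cylinder (270.75 mm²), the r=9 cylinder at (13, 15.5) misses the remaining region (no effect) — area = 270.75 mm². At z = 4.16: the r=9.5 cylinder contributes a regular 12-gon of circumradius 9.5 (area = (12/2)·9.500²·sin(360°/12) = 270.75 mm²); the cylinder at (13, 15.5): section is a regular 12-gon, circumradius r=9 (area = (12/2)·9.000²·sin(360°/12) = 243.00 mm²); Taking the first minus the rest: starting from the r=9.5 cylinder (270.75 mm²), the r=9 cylinder at (13, 15.5) misses the remaining region (no effect) — area = 270.75 mm². Checking containment: the cross-section at z = 4.16 is a subset of the cross-section at z = 2.88.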